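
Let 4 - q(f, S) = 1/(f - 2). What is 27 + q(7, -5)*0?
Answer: 27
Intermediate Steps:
q(f, S) = 4 - 1/(-2 + f) (q(f, S) = 4 - 1/(f - 2) = 4 - 1/(-2 + f))
27 + q(7, -5)*0 = 27 + ((-9 + 4*7)/(-2 + 7))*0 = 27 + ((-9 + 28)/5)*0 = 27 + ((1/5)*19)*0 = 27 + (19/5)*0 = 27 + 0 = 27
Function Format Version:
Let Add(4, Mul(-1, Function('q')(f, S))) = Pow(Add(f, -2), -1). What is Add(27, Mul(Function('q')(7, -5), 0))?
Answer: 27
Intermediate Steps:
Function('q')(f, S) = Add(4, Mul(-1, Pow(Add(-2, f), -1))) (Function('q')(f, S) = Add(4, Mul(-1, Pow(Add(f, -2), -1))) = Add(4, Mul(-1, Pow(Add(-2, f), -1))))
Add(27, Mul(Function('q')(7, -5), 0)) = Add(27, Mul(Mul(Pow(Add(-2, 7), -1), Add(-9, Mul(4, 7))), 0)) = Add(27, Mul(Mul(Pow(5, -1), Add(-9, 28)), 0)) = Add(27, Mul(Mul(Rational(1, 5), 19), 0)) = Add(27, Mul(Rational(19, 5), 0)) = Add(27, 0) = 27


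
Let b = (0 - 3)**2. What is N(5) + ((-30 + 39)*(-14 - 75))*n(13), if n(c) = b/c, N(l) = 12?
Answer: -7053/13 ≈ -542.54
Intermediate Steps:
b = 9 (b = (-3)**2 = 9)
n(c) = 9/c
N(5) + ((-30 + 39)*(-14 - 75))*n(13) = 12 + ((-30 + 39)*(-14 - 75))*(9/13) = 12 + (9*(-89))*(9*(1/13)) = 12 - 801*9/13 = 12 - 7209/13 = -7053/13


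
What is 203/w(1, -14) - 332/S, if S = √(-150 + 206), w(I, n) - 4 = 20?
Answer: 203/24 - 83*√14/7 ≈ -35.907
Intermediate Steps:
w(I, n) = 24 (w(I, n) = 4 + 20 = 24)
S = 2*√14 (S = √56 = 2*√14 ≈ 7.4833)
203/w(1, -14) - 332/S = 203/24 - 332*√14/28 = 203*(1/24) - 83*√14/7 = 203/24 - 83*√14/7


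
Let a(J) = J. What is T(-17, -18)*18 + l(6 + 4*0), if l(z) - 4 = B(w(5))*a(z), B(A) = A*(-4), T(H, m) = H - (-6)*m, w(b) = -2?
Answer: -2198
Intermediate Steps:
T(H, m) = H + 6*m
B(A) = -4*A
l(z) = 4 + 8*z (l(z) = 4 + (-4*(-2))*z = 4 + 8*z)
T(-17, -18)*18 + l(6 + 4*0) = (-17 + 6*(-18))*18 + (4 + 8*(6 + 4*0)) = (-17 - 108)*18 + (4 + 8*(6 + 0)) = -125*18 + (4 + 8*6) = -2250 + (4 + 48) = -2250 + 52 = -2198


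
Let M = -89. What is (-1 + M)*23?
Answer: -2070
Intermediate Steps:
(-1 + M)*23 = (-1 - 89)*23 = -90*23 = -2070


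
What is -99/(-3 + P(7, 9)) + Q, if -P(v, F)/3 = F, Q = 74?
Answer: 773/10 ≈ 77.300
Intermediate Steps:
P(v, F) = -3*F
-99/(-3 + P(7, 9)) + Q = -99/(-3 - 3*9) + 74 = -99/(-3 - 27) + 74 = -99/(-30) + 74 = -1/30*(-99) + 74 = 33/10 + 74 = 773/10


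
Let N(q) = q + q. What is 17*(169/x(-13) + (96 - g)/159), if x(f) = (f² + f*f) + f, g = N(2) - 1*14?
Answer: 1513/75 ≈ 20.173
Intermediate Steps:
N(q) = 2*q
g = -10 (g = 2*2 - 1*14 = 4 - 14 = -10)
x(f) = f + 2*f² (x(f) = (f² + f²) + f = 2*f² + f = f + 2*f²)
17*(169/x(-13) + (96 - g)/159) = 17*(169/((-13*(1 + 2*(-13)))) + (96 - 1*(-10))/159) = 17*(169/((-13*(1 - 26))) + (96 + 10)*(1/159)) = 17*(169/((-13*(-25))) + 106*(1/159)) = 17*(169/325 + ⅔) = 17*(169*(1/325) + ⅔) = 17*(13/25 + ⅔) = 17*(89/75) = 1513/75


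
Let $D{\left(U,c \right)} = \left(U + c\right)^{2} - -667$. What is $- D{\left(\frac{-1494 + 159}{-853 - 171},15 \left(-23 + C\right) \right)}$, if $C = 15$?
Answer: $- \frac{15472587217}{1048576} \approx -14756.0$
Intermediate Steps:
$D{\left(U,c \right)} = 667 + \left(U + c\right)^{2}$ ($D{\left(U,c \right)} = \left(U + c\right)^{2} + 667 = 667 + \left(U + c\right)^{2}$)
$- D{\left(\frac{-1494 + 159}{-853 - 171},15 \left(-23 + C\right) \right)} = - (667 + \left(\frac{-1494 + 159}{-853 - 171} + 15 \left(-23 + 15\right)\right)^{2}) = - (667 + \left(- \frac{1335}{-1024} + 15 \left(-8\right)\right)^{2}) = - (667 + \left(\left(-1335\right) \left(- \frac{1}{1024}\right) - 120\right)^{2}) = - (667 + \left(\frac{1335}{1024} - 120\right)^{2}) = - (667 + \left(- \frac{121545}{1024}\right)^{2}) = - (667 + \frac{14773187025}{1048576}) = \left(-1\right) \frac{15472587217}{1048576} = - \frac{15472587217}{1048576}$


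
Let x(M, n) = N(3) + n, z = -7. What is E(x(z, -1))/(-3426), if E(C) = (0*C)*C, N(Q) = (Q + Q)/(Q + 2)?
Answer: 0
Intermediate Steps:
N(Q) = 2*Q/(2 + Q) (N(Q) = (2*Q)/(2 + Q) = 2*Q/(2 + Q))
x(M, n) = 6/5 + n (x(M, n) = 2*3/(2 + 3) + n = 2*3/5 + n = 2*3*(1/5) + n = 6/5 + n)
E(C) = 0 (E(C) = 0*C = 0)
E(x(z, -1))/(-3426) = 0/(-3426) = 0*(-1/3426) = 0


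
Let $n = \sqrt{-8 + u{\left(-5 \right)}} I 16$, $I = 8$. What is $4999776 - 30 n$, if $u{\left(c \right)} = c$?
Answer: $4999776 - 3840 i \sqrt{13} \approx 4.9998 \cdot 10^{6} - 13845.0 i$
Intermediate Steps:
$n = 128 i \sqrt{13}$ ($n = \sqrt{-8 - 5} \cdot 8 \cdot 16 = \sqrt{-13} \cdot 8 \cdot 16 = i \sqrt{13} \cdot 8 \cdot 16 = 8 i \sqrt{13} \cdot 16 = 128 i \sqrt{13} \approx 461.51 i$)
$4999776 - 30 n = 4999776 - 30 \cdot 128 i \sqrt{13} = 4999776 - 3840 i \sqrt{13}$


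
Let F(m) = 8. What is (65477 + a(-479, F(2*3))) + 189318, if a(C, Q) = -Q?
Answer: 254787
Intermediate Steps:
(65477 + a(-479, F(2*3))) + 189318 = (65477 - 1*8) + 189318 = (65477 - 8) + 189318 = 65469 + 189318 = 254787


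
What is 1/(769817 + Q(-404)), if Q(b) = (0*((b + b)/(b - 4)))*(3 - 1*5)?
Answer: 1/769817 ≈ 1.2990e-6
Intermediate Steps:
Q(b) = 0 (Q(b) = (0*((2*b)/(-4 + b)))*(3 - 5) = (0*(2*b/(-4 + b)))*(-2) = 0*(-2) = 0)
1/(769817 + Q(-404)) = 1/(769817 + 0) = 1/769817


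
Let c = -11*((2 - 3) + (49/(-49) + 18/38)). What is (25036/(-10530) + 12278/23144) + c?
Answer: 17297386261/1157605020 ≈ 14.942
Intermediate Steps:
c = 319/19 (c = -11*(-1 + (49*(-1/49) + 18*(1/38))) = -11*(-1 + (-1 + 9/19)) = -11*(-1 - 10/19) = -11*(-29/19) = 319/19 ≈ 16.789)
(25036/(-10530) + 12278/23144) + c = (25036/(-10530) + 12278/23144) + 319/19 = (25036*(-1/10530) + 12278*(1/23144)) + 319/19 = (-12518/5265 + 6139/11572) + 319/19 = -112536461/60926580 + 319/19 = 17297386261/1157605020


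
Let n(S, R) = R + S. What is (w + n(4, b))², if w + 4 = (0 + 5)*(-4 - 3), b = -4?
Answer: 1521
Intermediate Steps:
w = -39 (w = -4 + (0 + 5)*(-4 - 3) = -4 + 5*(-7) = -4 - 35 = -39)
(w + n(4, b))² = (-39 + (-4 + 4))² = (-39 + 0)² = (-39)² = 1521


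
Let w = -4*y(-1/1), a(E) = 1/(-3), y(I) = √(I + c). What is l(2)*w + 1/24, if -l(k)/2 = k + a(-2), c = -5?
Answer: 1/24 + 40*I*√6/3 ≈ 0.041667 + 32.66*I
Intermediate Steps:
y(I) = √(-5 + I) (y(I) = √(I - 5) = √(-5 + I))
a(E) = -⅓
l(k) = ⅔ - 2*k (l(k) = -2*(k - ⅓) = -2*(-⅓ + k) = ⅔ - 2*k)
w = -4*I*√6 (w = -4*√(-5 - 1/1) = -4*√(-5 - 1*1) = -4*√(-5 - 1) = -4*I*√6 ≈ -9.798*I)
l(2)*w + 1/24 = (⅔ - 2*2)*(-4*I*√6) + 1/24 = (⅔ - 4)*(-4*I*√6) + 1/24 = -(-40)*I*√6/3 + 1/24 = 40*I*√6/3 + 1/24 = 1/24 + 40*I*√6/3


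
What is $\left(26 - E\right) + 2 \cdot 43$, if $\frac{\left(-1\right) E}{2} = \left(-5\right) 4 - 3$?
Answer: $66$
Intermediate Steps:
$E = 46$ ($E = - 2 \left(\left(-5\right) 4 - 3\right) = - 2 \left(-20 - 3\right) = \left(-2\right) \left(-23\right) = 46$)
$\left(26 - E\right) + 2 \cdot 43 = \left(26 - 46\right) + 2 \cdot 43 = \left(26 - 46\right) + 86 = -20 + 86 = 66$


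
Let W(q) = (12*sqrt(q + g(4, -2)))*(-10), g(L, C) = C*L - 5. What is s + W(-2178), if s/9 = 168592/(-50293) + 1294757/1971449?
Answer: -2405279844063/99150084557 - 120*I*sqrt(2191) ≈ -24.259 - 5617.0*I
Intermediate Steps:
g(L, C) = -5 + C*L
W(q) = -120*sqrt(-13 + q) (W(q) = (12*sqrt(q + (-5 - 2*4)))*(-10) = (12*sqrt(q + (-5 - 8)))*(-10) = (12*sqrt(q - 13))*(-10) = (12*sqrt(-13 + q))*(-10) = -120*sqrt(-13 + q))
s = -2405279844063/99150084557 (s = 9*(168592/(-50293) + 1294757/1971449) = 9*(168592*(-1/50293) + 1294757*(1/1971449)) = 9*(-168592/50293 + 1294757/1971449) = 9*(-267253316007/99150084557) = -2405279844063/99150084557 ≈ -24.259)
s + W(-2178) = -2405279844063/99150084557 - 120*sqrt(-13 - 2178) = -2405279844063/99150084557 - 120*I*sqrt(2191)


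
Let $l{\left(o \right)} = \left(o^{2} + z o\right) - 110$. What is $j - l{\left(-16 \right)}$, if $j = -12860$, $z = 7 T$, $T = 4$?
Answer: $-12558$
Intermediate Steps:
$z = 28$ ($z = 7 \cdot 4 = 28$)
$l{\left(o \right)} = -110 + o^{2} + 28 o$ ($l{\left(o \right)} = \left(o^{2} + 28 o\right) - 110 = -110 + o^{2} + 28 o$)
$j - l{\left(-16 \right)} = -12860 - \left(-110 + \left(-16\right)^{2} + 28 \left(-16\right)\right) = -12860 - \left(-110 + 256 - 448\right) = -12860 - -302 = -12860 + 302 = -12558$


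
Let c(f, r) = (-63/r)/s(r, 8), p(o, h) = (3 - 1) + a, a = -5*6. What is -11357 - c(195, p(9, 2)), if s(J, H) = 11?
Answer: -499717/44 ≈ -11357.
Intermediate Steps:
a = -30
p(o, h) = -28 (p(o, h) = (3 - 1) - 30 = 2 - 30 = -28)
c(f, r) = -63/(11*r) (c(f, r) = -63/r/11 = -63/r*(1/11) = -63/(11*r))
-11357 - c(195, p(9, 2)) = -11357 - (-63)/(11*(-28)) = -11357 - (-63)*(-1)/(11*28) = -11357 - 1*9/44 = -11357 - 9/44 = -499717/44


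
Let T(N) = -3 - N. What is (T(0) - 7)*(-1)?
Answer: 10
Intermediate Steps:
(T(0) - 7)*(-1) = ((-3 - 1*0) - 7)*(-1) = ((-3 + 0) - 7)*(-1) = (-3 - 7)*(-1) = -10*(-1) = 10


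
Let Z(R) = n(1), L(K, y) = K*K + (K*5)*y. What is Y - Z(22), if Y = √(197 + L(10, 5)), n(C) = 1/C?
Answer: -1 + √547 ≈ 22.388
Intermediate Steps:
L(K, y) = K² + 5*K*y (L(K, y) = K² + (5*K)*y = K² + 5*K*y)
Z(R) = 1 (Z(R) = 1/1 = 1)
Y = √547 (Y = √(197 + 10*(10 + 5*5)) = √(197 + 10*(10 + 25)) = √(197 + 10*35) = √(197 + 350) = √547 ≈ 23.388)
Y - Z(22) = √547 - 1*1 = √547 - 1 = -1 + √547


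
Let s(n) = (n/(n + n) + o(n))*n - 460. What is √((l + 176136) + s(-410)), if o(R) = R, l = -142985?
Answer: √200586 ≈ 447.87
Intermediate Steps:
s(n) = -460 + n*(½ + n) (s(n) = (n/(n + n) + n)*n - 460 = (n/((2*n)) + n)*n - 460 = ((1/(2*n))*n + n)*n - 460 = (½ + n)*n - 460 = n*(½ + n) - 460 = -460 + n*(½ + n))
√((l + 176136) + s(-410)) = √((-142985 + 176136) + (-460 + (-410)² + (½)*(-410))) = √(33151 + (-460 + 168100 - 205)) = √(33151 + 167435) = √200586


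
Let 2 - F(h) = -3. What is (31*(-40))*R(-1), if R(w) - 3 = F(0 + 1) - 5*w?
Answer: -16120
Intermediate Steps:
F(h) = 5 (F(h) = 2 - 1*(-3) = 2 + 3 = 5)
R(w) = 8 - 5*w (R(w) = 3 + (5 - 5*w) = 8 - 5*w)
(31*(-40))*R(-1) = (31*(-40))*(8 - 5*(-1)) = -1240*(8 + 5) = -1240*13 = -16120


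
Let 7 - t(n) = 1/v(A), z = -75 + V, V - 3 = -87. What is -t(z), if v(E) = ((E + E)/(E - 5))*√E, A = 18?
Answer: -7 + 13*√2/216 ≈ -6.9149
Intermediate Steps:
V = -84 (V = 3 - 87 = -84)
z = -159 (z = -75 - 84 = -159)
v(E) = 2*E^(3/2)/(-5 + E) (v(E) = ((2*E)/(-5 + E))*√E = (2*E/(-5 + E))*√E = 2*E^(3/2)/(-5 + E))
t(n) = 7 - 13*√2/216 (t(n) = 7 - 1/(2*18^(3/2)/(-5 + 18)) = 7 - 1/(2*(54*√2)/13) = 7 - 1/(2*(54*√2)*(1/13)) = 7 - 1/(108*√2/13) = 7 - 13*√2/216)
-t(z) = -(7 - 13*√2/216) = -7 + 13*√2/216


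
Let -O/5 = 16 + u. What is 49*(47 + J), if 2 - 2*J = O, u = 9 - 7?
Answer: 4557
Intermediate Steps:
u = 2
O = -90 (O = -5*(16 + 2) = -5*18 = -90)
J = 46 (J = 1 - ½*(-90) = 1 + 45 = 46)
49*(47 + J) = 49*(47 + 46) = 49*93 = 4557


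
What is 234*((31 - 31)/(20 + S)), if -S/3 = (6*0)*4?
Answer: 0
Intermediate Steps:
S = 0 (S = -3*6*0*4 = -0*4 = -3*0 = 0)
234*((31 - 31)/(20 + S)) = 234*((31 - 31)/(20 + 0)) = 234*(0/20) = 234*(0*(1/20)) = 234*0 = 0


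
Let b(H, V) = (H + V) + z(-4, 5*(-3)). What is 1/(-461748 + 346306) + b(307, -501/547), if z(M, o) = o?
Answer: 18381021019/63146774 ≈ 291.08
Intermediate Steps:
b(H, V) = -15 + H + V (b(H, V) = (H + V) + 5*(-3) = (H + V) - 15 = -15 + H + V)
1/(-461748 + 346306) + b(307, -501/547) = 1/(-461748 + 346306) + (-15 + 307 - 501/547) = 1/(-115442) + (-15 + 307 - 501*1/547) = -1/115442 + (-15 + 307 - 501/547) = -1/115442 + 159223/547 = 18381021019/63146774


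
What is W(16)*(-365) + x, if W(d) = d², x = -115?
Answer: -93555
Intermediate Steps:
W(16)*(-365) + x = 16²*(-365) - 115 = 256*(-365) - 115 = -93440 - 115 = -93555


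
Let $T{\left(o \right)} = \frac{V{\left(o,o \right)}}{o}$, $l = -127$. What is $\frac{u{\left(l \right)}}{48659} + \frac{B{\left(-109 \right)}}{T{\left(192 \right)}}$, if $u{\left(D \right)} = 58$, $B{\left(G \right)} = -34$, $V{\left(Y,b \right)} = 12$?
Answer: $- \frac{26470438}{48659} \approx -544.0$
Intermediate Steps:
$T{\left(o \right)} = \frac{12}{o}$
$\frac{u{\left(l \right)}}{48659} + \frac{B{\left(-109 \right)}}{T{\left(192 \right)}} = \frac{58}{48659} - \frac{34}{12 \cdot \frac{1}{192}} = 58 \cdot \frac{1}{48659} - \frac{34}{12 \cdot \frac{1}{192}} = \frac{58}{48659} - 34 \frac{1}{\frac{1}{16}} = \frac{58}{48659} - 544 = - \frac{26470438}{48659}$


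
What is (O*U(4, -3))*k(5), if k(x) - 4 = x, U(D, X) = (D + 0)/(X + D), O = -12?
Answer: -432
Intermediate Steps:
U(D, X) = D/(D + X)
k(x) = 4 + x
(O*U(4, -3))*k(5) = (-48/(4 - 3))*(4 + 5) = -48/1*9 = -48*9 = -432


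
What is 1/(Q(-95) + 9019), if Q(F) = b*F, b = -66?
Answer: 1/15289 ≈ 6.5407e-5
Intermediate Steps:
Q(F) = -66*F
1/(Q(-95) + 9019) = 1/(-66*(-95) + 9019) = 1/(6270 + 9019) = 1/15289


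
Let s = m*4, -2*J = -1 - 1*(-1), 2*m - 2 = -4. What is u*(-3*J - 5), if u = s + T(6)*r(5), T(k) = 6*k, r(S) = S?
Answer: -880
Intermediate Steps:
m = -1 (m = 1 + (½)*(-4) = 1 - 2 = -1)
J = 0 (J = -(-1 - 1*(-1))/2 = -(-1 + 1)/2 = -½*0 = 0)
s = -4 (s = -1*4 = -4)
u = 176 (u = -4 + (6*6)*5 = -4 + 36*5 = -4 + 180 = 176)
u*(-3*J - 5) = 176*(-3*0 - 5) = 176*(0 - 5) = 176*(-5) = -880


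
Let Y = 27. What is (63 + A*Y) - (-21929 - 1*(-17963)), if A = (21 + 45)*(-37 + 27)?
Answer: -13791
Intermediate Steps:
A = -660 (A = 66*(-10) = -660)
(63 + A*Y) - (-21929 - 1*(-17963)) = (63 - 660*27) - (-21929 - 1*(-17963)) = (63 - 17820) - (-21929 + 17963) = -17757 - 1*(-3966) = -17757 + 3966 = -13791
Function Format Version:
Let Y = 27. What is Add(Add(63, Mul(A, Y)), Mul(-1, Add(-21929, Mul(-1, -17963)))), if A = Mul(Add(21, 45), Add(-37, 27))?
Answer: -13791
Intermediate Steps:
A = -660 (A = Mul(66, -10) = -660)
Add(Add(63, Mul(A, Y)), Mul(-1, Add(-21929, Mul(-1, -17963)))) = Add(Add(63, Mul(-660, 27)), Mul(-1, Add(-21929, Mul(-1, -17963)))) = Add(Add(63, -17820), Mul(-1, Add(-21929, 17963))) = Add(-17757, Mul(-1, -3966)) = Add(-17757, 3966) = -13791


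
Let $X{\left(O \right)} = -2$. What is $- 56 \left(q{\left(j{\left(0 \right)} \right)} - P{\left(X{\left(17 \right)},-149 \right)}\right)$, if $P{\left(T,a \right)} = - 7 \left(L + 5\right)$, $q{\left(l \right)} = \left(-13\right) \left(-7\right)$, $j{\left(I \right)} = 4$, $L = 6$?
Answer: $-9408$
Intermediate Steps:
$q{\left(l \right)} = 91$
$P{\left(T,a \right)} = -77$ ($P{\left(T,a \right)} = - 7 \left(6 + 5\right) = \left(-7\right) 11 = -77$)
$- 56 \left(q{\left(j{\left(0 \right)} \right)} - P{\left(X{\left(17 \right)},-149 \right)}\right) = - 56 \left(91 - -77\right) = - 56 \left(91 + 77\right) = \left(-56\right) 168 = -9408$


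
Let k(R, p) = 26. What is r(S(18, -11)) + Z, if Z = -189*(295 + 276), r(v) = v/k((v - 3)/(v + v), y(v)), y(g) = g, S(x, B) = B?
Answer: -2805905/26 ≈ -1.0792e+5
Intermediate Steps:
r(v) = v/26
Z = -107919 (Z = -189*571 = -107919)
r(S(18, -11)) + Z = (1/26)*(-11) - 107919 = -11/26 - 107919 = -2805905/26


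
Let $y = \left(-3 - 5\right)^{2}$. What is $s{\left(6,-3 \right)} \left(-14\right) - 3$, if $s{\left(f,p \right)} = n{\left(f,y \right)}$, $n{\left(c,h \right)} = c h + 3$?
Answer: $-5421$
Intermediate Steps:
$y = 64$ ($y = \left(-8\right)^{2} = 64$)
$n{\left(c,h \right)} = 3 + c h$
$s{\left(f,p \right)} = 3 + 64 f$ ($s{\left(f,p \right)} = 3 + f 64 = 3 + 64 f$)
$s{\left(6,-3 \right)} \left(-14\right) - 3 = \left(3 + 64 \cdot 6\right) \left(-14\right) - 3 = \left(3 + 384\right) \left(-14\right) - 3 = 387 \left(-14\right) - 3 = -5418 - 3 = -5421$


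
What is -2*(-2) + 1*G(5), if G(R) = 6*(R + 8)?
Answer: 82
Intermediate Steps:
G(R) = 48 + 6*R (G(R) = 6*(8 + R) = 48 + 6*R)
-2*(-2) + 1*G(5) = -2*(-2) + 1*(48 + 6*5) = 4 + 1*(48 + 30) = 4 + 1*78 = 4 + 78 = 82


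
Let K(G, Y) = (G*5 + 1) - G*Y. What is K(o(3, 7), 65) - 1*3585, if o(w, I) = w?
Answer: -3764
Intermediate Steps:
K(G, Y) = 1 + 5*G - G*Y (K(G, Y) = (5*G + 1) - G*Y = (1 + 5*G) - G*Y = 1 + 5*G - G*Y)
K(o(3, 7), 65) - 1*3585 = (1 + 5*3 - 1*3*65) - 1*3585 = (1 + 15 - 195) - 3585 = -179 - 3585 = -3764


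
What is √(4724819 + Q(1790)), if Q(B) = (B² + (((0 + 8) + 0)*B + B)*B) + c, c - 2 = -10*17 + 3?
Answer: √36765654 ≈ 6063.5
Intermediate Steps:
c = -165 (c = 2 + (-10*17 + 3) = 2 + (-170 + 3) = 2 - 167 = -165)
Q(B) = -165 + 10*B² (Q(B) = (B² + (((0 + 8) + 0)*B + B)*B) - 165 = (B² + ((8 + 0)*B + B)*B) - 165 = (B² + (8*B + B)*B) - 165 = (B² + (9*B)*B) - 165 = (B² + 9*B²) - 165 = 10*B² - 165 = -165 + 10*B²)
√(4724819 + Q(1790)) = √(4724819 + (-165 + 10*1790²)) = √(4724819 + (-165 + 10*3204100)) = √(4724819 + (-165 + 32041000)) = √(4724819 + 32040835) = √36765654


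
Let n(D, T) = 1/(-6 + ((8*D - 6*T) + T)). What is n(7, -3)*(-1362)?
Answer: -1362/65 ≈ -20.954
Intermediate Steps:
n(D, T) = 1/(-6 - 5*T + 8*D) (n(D, T) = 1/(-6 + ((-6*T + 8*D) + T)) = 1/(-6 + (-5*T + 8*D)) = 1/(-6 - 5*T + 8*D))
n(7, -3)*(-1362) = -1362/(-6 - 5*(-3) + 8*7) = -1362/(-6 + 15 + 56) = -1362/65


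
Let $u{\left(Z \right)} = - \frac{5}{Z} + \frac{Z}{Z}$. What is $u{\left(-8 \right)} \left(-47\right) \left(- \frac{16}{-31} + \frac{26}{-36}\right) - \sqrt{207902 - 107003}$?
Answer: $\frac{70265}{4464} - 3 \sqrt{11211} \approx -301.91$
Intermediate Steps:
$u{\left(Z \right)} = 1 - \frac{5}{Z}$ ($u{\left(Z \right)} = - \frac{5}{Z} + 1 = 1 - \frac{5}{Z}$)
$u{\left(-8 \right)} \left(-47\right) \left(- \frac{16}{-31} + \frac{26}{-36}\right) - \sqrt{207902 - 107003} = \frac{-5 - 8}{-8} \left(-47\right) \left(- \frac{16}{-31} + \frac{26}{-36}\right) - \sqrt{207902 - 107003} = \left(- \frac{1}{8}\right) \left(-13\right) \left(-47\right) \left(\left(-16\right) \left(- \frac{1}{31}\right) + 26 \left(- \frac{1}{36}\right)\right) - \sqrt{100899} = \frac{13}{8} \left(-47\right) \left(\frac{16}{31} - \frac{13}{18}\right) - 3 \sqrt{11211} = \left(- \frac{611}{8}\right) \left(- \frac{115}{558}\right) - 3 \sqrt{11211} = \frac{70265}{4464} - 3 \sqrt{11211}$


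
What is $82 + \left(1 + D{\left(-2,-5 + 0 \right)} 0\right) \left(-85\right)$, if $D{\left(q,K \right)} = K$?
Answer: $-3$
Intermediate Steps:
$82 + \left(1 + D{\left(-2,-5 + 0 \right)} 0\right) \left(-85\right) = 82 + \left(1 + \left(-5 + 0\right) 0\right) \left(-85\right) = 82 + \left(1 - 0\right) \left(-85\right) = 82 + \left(1 + 0\right) \left(-85\right) = 82 + 1 \left(-85\right) = 82 - 85 = -3$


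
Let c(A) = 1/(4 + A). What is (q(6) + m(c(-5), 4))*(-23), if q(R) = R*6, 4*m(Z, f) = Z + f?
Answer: -3381/4 ≈ -845.25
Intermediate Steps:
m(Z, f) = Z/4 + f/4 (m(Z, f) = (Z + f)/4 = Z/4 + f/4)
q(R) = 6*R
(q(6) + m(c(-5), 4))*(-23) = (6*6 + (1/(4*(4 - 5)) + (¼)*4))*(-23) = (36 + ((¼)/(-1) + 1))*(-23) = (36 + ((¼)*(-1) + 1))*(-23) = (36 + (-¼ + 1))*(-23) = (36 + ¾)*(-23) = (147/4)*(-23) = -3381/4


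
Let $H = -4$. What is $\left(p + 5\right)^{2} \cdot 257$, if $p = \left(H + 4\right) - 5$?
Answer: $0$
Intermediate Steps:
$p = -5$ ($p = \left(-4 + 4\right) - 5 = 0 - 5 = -5$)
$\left(p + 5\right)^{2} \cdot 257 = \left(-5 + 5\right)^{2} \cdot 257 = 0^{2} \cdot 257 = 0 \cdot 257 = 0$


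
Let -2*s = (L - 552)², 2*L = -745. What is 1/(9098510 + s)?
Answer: 8/69369279 ≈ 1.1532e-7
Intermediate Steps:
L = -745/2 (L = (½)*(-745) = -745/2 ≈ -372.50)
s = -3418801/8 (s = -(-745/2 - 552)²/2 = -(-1849/2)²/2 = -½*3418801/4 = -3418801/8 ≈ -4.2735e+5)
1/(9098510 + s) = 1/(9098510 - 3418801/8) = 1/(69369279/8) = 8/69369279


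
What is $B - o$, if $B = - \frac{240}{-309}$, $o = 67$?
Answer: $- \frac{6821}{103} \approx -66.223$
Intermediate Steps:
$B = \frac{80}{103}$ ($B = \left(-240\right) \left(- \frac{1}{309}\right) = \frac{80}{103} \approx 0.7767$)
$B - o = \frac{80}{103} - 67 = - \frac{6821}{103}$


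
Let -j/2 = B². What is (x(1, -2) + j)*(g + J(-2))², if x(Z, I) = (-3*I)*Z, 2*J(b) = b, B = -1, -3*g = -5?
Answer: 16/9 ≈ 1.7778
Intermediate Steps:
g = 5/3 (g = -⅓*(-5) = 5/3 ≈ 1.6667)
j = -2 (j = -2*(-1)² = -2*1 = -2)
J(b) = b/2
x(Z, I) = -3*I*Z
(x(1, -2) + j)*(g + J(-2))² = (-3*(-2)*1 - 2)*(5/3 + (½)*(-2))² = (6 - 2)*(5/3 - 1)² = 4*(⅔)² = 4*(4/9) = 16/9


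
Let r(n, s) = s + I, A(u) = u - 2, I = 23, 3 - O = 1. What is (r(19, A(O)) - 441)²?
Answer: 174724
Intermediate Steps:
O = 2 (O = 3 - 1*1 = 3 - 1 = 2)
A(u) = -2 + u
r(n, s) = 23 + s (r(n, s) = s + 23 = 23 + s)
(r(19, A(O)) - 441)² = ((23 + (-2 + 2)) - 441)² = ((23 + 0) - 441)² = (23 - 441)² = (-418)² = 174724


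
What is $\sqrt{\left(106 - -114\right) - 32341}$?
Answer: $3 i \sqrt{3569} \approx 179.22 i$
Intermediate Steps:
$\sqrt{\left(106 - -114\right) - 32341} = \sqrt{\left(106 + 114\right) - 32341} = \sqrt{220 - 32341} = \sqrt{-32121} = 3 i \sqrt{3569}$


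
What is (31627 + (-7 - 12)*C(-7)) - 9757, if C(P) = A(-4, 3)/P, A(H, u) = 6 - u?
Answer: 153147/7 ≈ 21878.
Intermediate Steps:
C(P) = 3/P (C(P) = (6 - 1*3)/P = (6 - 3)/P = 3/P)
(31627 + (-7 - 12)*C(-7)) - 9757 = (31627 + (-7 - 12)*(3/(-7))) - 9757 = (31627 - 57*(-1)/7) - 9757 = (31627 - 19*(-3/7)) - 9757 = (31627 + 57/7) - 9757 = 221446/7 - 9757 = 153147/7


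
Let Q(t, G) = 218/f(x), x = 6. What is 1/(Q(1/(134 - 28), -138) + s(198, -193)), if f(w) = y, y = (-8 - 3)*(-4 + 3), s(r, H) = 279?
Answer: 11/3287 ≈ 0.0033465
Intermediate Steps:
y = 11 (y = -11*(-1) = 11)
f(w) = 11
Q(t, G) = 218/11
1/(Q(1/(134 - 28), -138) + s(198, -193)) = 1/(218/11 + 279) = 1/(3287/11) = 11/3287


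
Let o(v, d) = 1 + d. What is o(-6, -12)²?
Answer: 121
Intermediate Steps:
o(-6, -12)² = (1 - 12)² = (-11)² = 121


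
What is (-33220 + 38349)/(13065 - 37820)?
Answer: -5129/24755 ≈ -0.20719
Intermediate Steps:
(-33220 + 38349)/(13065 - 37820) = 5129/(-24755) = 5129*(-1/24755) = -5129/24755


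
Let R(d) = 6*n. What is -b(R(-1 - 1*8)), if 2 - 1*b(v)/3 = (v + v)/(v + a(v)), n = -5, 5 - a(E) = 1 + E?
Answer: -51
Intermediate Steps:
a(E) = 4 - E (a(E) = 5 - (1 + E) = 5 + (-1 - E) = 4 - E)
R(d) = -30 (R(d) = 6*(-5) = -30)
b(v) = 6 - 3*v/2 (b(v) = 6 - 3*(v + v)/(v + (4 - v)) = 6 - 3*2*v/4 = 6 - 3*v/2)
-b(R(-1 - 1*8)) = -(6 - 3/2*(-30)) = -(6 + 45) = -1*51 = -51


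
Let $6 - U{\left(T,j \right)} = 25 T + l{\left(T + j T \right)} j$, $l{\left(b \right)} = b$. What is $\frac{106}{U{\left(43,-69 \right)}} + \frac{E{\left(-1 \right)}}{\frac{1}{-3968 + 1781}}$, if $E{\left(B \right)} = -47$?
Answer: $\frac{20848178819}{202825} \approx 1.0279 \cdot 10^{5}$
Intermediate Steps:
$U{\left(T,j \right)} = 6 - 25 T - j \left(T + T j\right)$ ($U{\left(T,j \right)} = 6 - \left(25 T + \left(T + j T\right) j\right) = 6 - \left(25 T + \left(T + T j\right) j\right) = 6 - \left(25 T + j \left(T + T j\right)\right) = 6 - 25 T - j \left(T + T j\right)$)
$\frac{106}{U{\left(43,-69 \right)}} + \frac{E{\left(-1 \right)}}{\frac{1}{-3968 + 1781}} = \frac{106}{6 - 1075 - 43 \left(-69\right) \left(1 - 69\right)} - \frac{47}{\frac{1}{-3968 + 1781}} = \frac{106}{6 - 1075 - 43 \left(-69\right) \left(-68\right)} - \frac{47}{\frac{1}{-2187}} = \frac{106}{6 - 1075 - 201756} - \frac{47}{- \frac{1}{2187}} = \frac{106}{-202825} - -102789 = 106 \left(- \frac{1}{202825}\right) + 102789 = - \frac{106}{202825} + 102789 = \frac{20848178819}{202825}$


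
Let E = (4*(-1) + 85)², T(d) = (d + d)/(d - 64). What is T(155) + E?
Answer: 597361/91 ≈ 6564.4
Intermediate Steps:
T(d) = 2*d/(-64 + d) (T(d) = (2*d)/(-64 + d) = 2*d/(-64 + d))
E = 6561 (E = (-4 + 85)² = 81² = 6561)
T(155) + E = 2*155/(-64 + 155) + 6561 = 2*155/91 + 6561 = 2*155*(1/91) + 6561 = 310/91 + 6561 = 597361/91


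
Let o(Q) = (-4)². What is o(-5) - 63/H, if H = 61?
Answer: 913/61 ≈ 14.967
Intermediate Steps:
o(Q) = 16
o(-5) - 63/H = 16 - 63/61 = 913/61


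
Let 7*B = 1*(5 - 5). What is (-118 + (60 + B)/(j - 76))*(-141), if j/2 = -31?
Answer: 384084/23 ≈ 16699.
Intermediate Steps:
j = -62 (j = 2*(-31) = -62)
B = 0 (B = (1*(5 - 5))/7 = (1*0)/7 = (⅐)*0 = 0)
(-118 + (60 + B)/(j - 76))*(-141) = (-118 + (60 + 0)/(-62 - 76))*(-141) = (-118 + 60/(-138))*(-141) = (-118 + 60*(-1/138))*(-141) = (-118 - 10/23)*(-141) = -2724/23*(-141) = 384084/23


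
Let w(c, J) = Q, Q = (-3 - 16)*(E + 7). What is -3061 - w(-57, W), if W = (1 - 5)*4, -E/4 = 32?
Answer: -5360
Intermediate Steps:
E = -128 (E = -4*32 = -128)
W = -16 (W = -4*4 = -16)
Q = 2299 (Q = (-3 - 16)*(-128 + 7) = -19*(-121) = 2299)
w(c, J) = 2299
-3061 - w(-57, W) = -3061 - 1*2299 = -3061 - 2299 = -5360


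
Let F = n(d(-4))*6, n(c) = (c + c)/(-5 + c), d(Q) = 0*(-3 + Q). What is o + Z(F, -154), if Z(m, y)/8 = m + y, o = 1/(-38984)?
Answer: -48028289/38984 ≈ -1232.0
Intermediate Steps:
d(Q) = 0
n(c) = 2*c/(-5 + c) (n(c) = (2*c)/(-5 + c) = 2*c/(-5 + c))
F = 0 (F = (2*0/(-5 + 0))*6 = (2*0/(-5))*6 = (2*0*(-⅕))*6 = 0*6 = 0)
o = -1/38984 ≈ -2.5652e-5
Z(m, y) = 8*m + 8*y (Z(m, y) = 8*(m + y) = 8*m + 8*y)
o + Z(F, -154) = -1/38984 + (8*0 + 8*(-154)) = -1/38984 + (0 - 1232) = -1/38984 - 1232 = -48028289/38984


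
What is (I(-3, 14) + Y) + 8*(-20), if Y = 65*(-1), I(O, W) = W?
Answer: -211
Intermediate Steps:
Y = -65
(I(-3, 14) + Y) + 8*(-20) = (14 - 65) + 8*(-20) = -51 - 160 = -211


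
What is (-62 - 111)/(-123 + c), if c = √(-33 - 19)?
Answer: 21279/15181 + 346*I*√13/15181 ≈ 1.4017 + 0.082176*I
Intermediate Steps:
c = 2*I*√13 (c = √(-52) = 2*I*√13 ≈ 7.2111*I)
(-62 - 111)/(-123 + c) = (-62 - 111)/(-123 + 2*I*√13) = -173/(-123 + 2*I*√13)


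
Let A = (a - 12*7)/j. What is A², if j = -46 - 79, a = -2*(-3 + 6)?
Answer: 324/625 ≈ 0.51840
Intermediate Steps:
a = -6 (a = -2*3 = -6)
j = -125
A = 18/25 (A = (-6 - 12*7)/(-125) = (-6 - 1*84)*(-1/125) = (-6 - 84)*(-1/125) = -90*(-1/125) = 18/25 ≈ 0.72000)
A² = (18/25)² = 324/625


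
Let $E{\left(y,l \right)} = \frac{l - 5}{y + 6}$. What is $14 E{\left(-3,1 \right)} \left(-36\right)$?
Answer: $672$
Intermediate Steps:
$E{\left(y,l \right)} = \frac{-5 + l}{6 + y}$
$14 E{\left(-3,1 \right)} \left(-36\right) = 14 \frac{-5 + 1}{6 - 3} \left(-36\right) = 14 \cdot \frac{1}{3} \left(-4\right) \left(-36\right) = 14 \left(- \frac{4}{3}\right) \left(-36\right) = \left(- \frac{56}{3}\right) \left(-36\right) = 672$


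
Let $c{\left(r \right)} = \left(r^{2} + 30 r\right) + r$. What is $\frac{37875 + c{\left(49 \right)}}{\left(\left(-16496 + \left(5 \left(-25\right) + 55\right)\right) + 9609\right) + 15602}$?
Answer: $\frac{643}{133} \approx 4.8346$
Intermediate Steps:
$c{\left(r \right)} = r^{2} + 31 r$
$\frac{37875 + c{\left(49 \right)}}{\left(\left(-16496 + \left(5 \left(-25\right) + 55\right)\right) + 9609\right) + 15602} = \frac{37875 + 49 \left(31 + 49\right)}{\left(\left(-16496 + \left(5 \left(-25\right) + 55\right)\right) + 9609\right) + 15602} = \frac{37875 + 49 \cdot 80}{\left(\left(-16496 + \left(-125 + 55\right)\right) + 9609\right) + 15602} = \frac{37875 + 3920}{\left(\left(-16496 - 70\right) + 9609\right) + 15602} = \frac{41795}{\left(-16566 + 9609\right) + 15602} = \frac{41795}{-6957 + 15602} = \frac{41795}{8645} = 41795 \cdot \frac{1}{8645} = \frac{643}{133}$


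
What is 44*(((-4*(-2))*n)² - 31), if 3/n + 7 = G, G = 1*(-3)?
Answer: -27764/25 ≈ -1110.6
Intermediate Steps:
G = -3
n = -3/10 (n = 3/(-7 - 3) = 3/(-10) = 3*(-⅒) = -3/10 ≈ -0.30000)
44*(((-4*(-2))*n)² - 31) = 44*((-4*(-2)*(-3/10))² - 31) = 44*((8*(-3/10))² - 31) = 44*((-12/5)² - 31) = 44*(144/25 - 31) = 44*(-631/25) = -27764/25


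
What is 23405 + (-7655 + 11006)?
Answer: 26756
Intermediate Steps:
23405 + (-7655 + 11006) = 23405 + 3351 = 26756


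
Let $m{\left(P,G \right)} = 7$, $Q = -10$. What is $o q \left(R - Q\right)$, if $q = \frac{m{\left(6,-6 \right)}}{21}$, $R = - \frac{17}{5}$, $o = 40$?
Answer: $88$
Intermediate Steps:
$R = - \frac{17}{5}$ ($R = \left(-17\right) \frac{1}{5} = - \frac{17}{5} \approx -3.4$)
$q = \frac{1}{3}$ ($q = \frac{7}{21} = 7 \cdot \frac{1}{21} = \frac{1}{3} \approx 0.33333$)
$o q \left(R - Q\right) = 40 \cdot \frac{1}{3} \left(- \frac{17}{5} - -10\right) = \frac{40 \left(- \frac{17}{5} + 10\right)}{3} = \frac{40}{3} \cdot \frac{33}{5} = 88$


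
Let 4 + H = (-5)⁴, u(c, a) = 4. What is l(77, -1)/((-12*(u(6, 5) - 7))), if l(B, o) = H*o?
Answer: -69/4 ≈ -17.250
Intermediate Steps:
H = 621 (H = -4 + (-5)⁴ = -4 + 625 = 621)
l(B, o) = 621*o
l(77, -1)/((-12*(u(6, 5) - 7))) = (621*(-1))/((-12*(4 - 7))) = -621/((-12*(-3))) = -621/((-2*(-18))) = -621/36 = -621*1/36 = -69/4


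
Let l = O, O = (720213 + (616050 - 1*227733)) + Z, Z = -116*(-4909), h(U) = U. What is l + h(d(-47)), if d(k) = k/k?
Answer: 1677975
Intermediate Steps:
d(k) = 1
Z = 569444
O = 1677974 (O = (720213 + (616050 - 1*227733)) + 569444 = (720213 + (616050 - 227733)) + 569444 = (720213 + 388317) + 569444 = 1108530 + 569444 = 1677974)
l = 1677974
l + h(d(-47)) = 1677974 + 1 = 1677975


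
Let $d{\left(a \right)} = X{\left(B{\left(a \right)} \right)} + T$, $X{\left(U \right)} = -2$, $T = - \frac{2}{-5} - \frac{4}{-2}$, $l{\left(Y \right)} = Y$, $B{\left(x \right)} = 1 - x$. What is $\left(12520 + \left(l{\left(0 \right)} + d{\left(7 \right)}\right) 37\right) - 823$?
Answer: $\frac{58559}{5} \approx 11712.0$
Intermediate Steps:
$T = \frac{12}{5}$ ($T = \left(-2\right) \left(- \frac{1}{5}\right) - -2 = \frac{2}{5} + 2 = \frac{12}{5} \approx 2.4$)
$d{\left(a \right)} = \frac{2}{5}$ ($d{\left(a \right)} = -2 + \frac{12}{5} = \frac{2}{5}$)
$\left(12520 + \left(l{\left(0 \right)} + d{\left(7 \right)}\right) 37\right) - 823 = \left(12520 + \left(0 + \frac{2}{5}\right) 37\right) - 823 = \left(12520 + \frac{2}{5} \cdot 37\right) - 823 = \left(12520 + \frac{74}{5}\right) - 823 = \frac{62674}{5} - 823 = \frac{58559}{5}$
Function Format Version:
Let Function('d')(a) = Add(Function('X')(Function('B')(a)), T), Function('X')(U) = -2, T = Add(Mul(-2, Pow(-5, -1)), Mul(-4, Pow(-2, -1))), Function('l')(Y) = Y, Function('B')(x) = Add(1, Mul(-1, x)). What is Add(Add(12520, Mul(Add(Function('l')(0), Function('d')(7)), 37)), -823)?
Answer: Rational(58559, 5) ≈ 11712.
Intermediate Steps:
T = Rational(12, 5) (T = Add(Mul(-2, Rational(-1, 5)), Mul(-4, Rational(-1, 2))) = Add(Rational(2, 5), 2) = Rational(12, 5) ≈ 2.4000)
Function('d')(a) = Rational(2, 5) (Function('d')(a) = Add(-2, Rational(12, 5)) = Rational(2, 5))
Add(Add(12520, Mul(Add(Function('l')(0), Function('d')(7)), 37)), -823) = Add(Add(12520, Mul(Add(0, Rational(2, 5)), 37)), -823) = Add(Add(12520, Mul(Rational(2, 5), 37)), -823) = Add(Add(12520, Rational(74, 5)), -823) = Add(Rational(62674, 5), -823) = Rational(58559, 5)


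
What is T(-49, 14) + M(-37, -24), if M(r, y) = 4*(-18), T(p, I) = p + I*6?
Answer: -37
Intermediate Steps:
T(p, I) = p + 6*I
M(r, y) = -72
T(-49, 14) + M(-37, -24) = (-49 + 6*14) - 72 = (-49 + 84) - 72 = 35 - 72 = -37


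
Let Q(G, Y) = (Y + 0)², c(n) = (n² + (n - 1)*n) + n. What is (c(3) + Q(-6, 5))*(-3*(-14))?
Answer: 1806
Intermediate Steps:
c(n) = n + n² + n*(-1 + n) (c(n) = (n² + (-1 + n)*n) + n = (n² + n*(-1 + n)) + n = n + n² + n*(-1 + n))
Q(G, Y) = Y²
(c(3) + Q(-6, 5))*(-3*(-14)) = (2*3² + 5²)*(-3*(-14)) = (2*9 + 25)*42 = (18 + 25)*42 = 43*42 = 1806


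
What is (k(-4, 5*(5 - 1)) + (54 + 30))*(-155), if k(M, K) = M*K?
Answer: -620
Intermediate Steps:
k(M, K) = K*M
(k(-4, 5*(5 - 1)) + (54 + 30))*(-155) = ((5*(5 - 1))*(-4) + (54 + 30))*(-155) = ((5*4)*(-4) + 84)*(-155) = (20*(-4) + 84)*(-155) = (-80 + 84)*(-155) = 4*(-155) = -620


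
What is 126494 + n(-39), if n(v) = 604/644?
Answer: 20365685/161 ≈ 1.2650e+5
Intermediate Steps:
n(v) = 151/161 (n(v) = 604*(1/644) = 151/161)
126494 + n(-39) = 126494 + 151/161 = 20365685/161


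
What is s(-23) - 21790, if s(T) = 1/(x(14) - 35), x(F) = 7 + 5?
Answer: -501171/23 ≈ -21790.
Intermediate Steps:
x(F) = 12
s(T) = -1/23 (s(T) = 1/(12 - 35) = 1/(-23) = -1/23)
s(-23) - 21790 = -1/23 - 21790 = -501171/23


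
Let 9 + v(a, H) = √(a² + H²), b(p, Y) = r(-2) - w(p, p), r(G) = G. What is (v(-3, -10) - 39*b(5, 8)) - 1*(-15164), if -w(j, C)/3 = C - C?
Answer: 15233 + √109 ≈ 15243.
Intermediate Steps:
w(j, C) = 0 (w(j, C) = -3*(C - C) = -3*0 = 0)
b(p, Y) = -2 (b(p, Y) = -2 - 1*0 = -2 + 0 = -2)
v(a, H) = -9 + √(H² + a²) (v(a, H) = -9 + √(a² + H²) = -9 + √(H² + a²))
(v(-3, -10) - 39*b(5, 8)) - 1*(-15164) = ((-9 + √((-10)² + (-3)²)) - 39*(-2)) - 1*(-15164) = ((-9 + √(100 + 9)) + 78) + 15164 = ((-9 + √109) + 78) + 15164 = (69 + √109) + 15164 = 15233 + √109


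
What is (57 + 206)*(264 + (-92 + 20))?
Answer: 50496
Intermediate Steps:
(57 + 206)*(264 + (-92 + 20)) = 263*(264 - 72) = 263*192 = 50496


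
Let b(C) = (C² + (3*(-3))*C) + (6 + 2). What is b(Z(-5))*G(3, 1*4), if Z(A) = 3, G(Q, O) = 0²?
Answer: 0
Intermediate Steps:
G(Q, O) = 0
b(C) = 8 + C² - 9*C (b(C) = (C² - 9*C) + 8 = 8 + C² - 9*C)
b(Z(-5))*G(3, 1*4) = (8 + 3² - 9*3)*0 = (8 + 9 - 27)*0 = -10*0 = 0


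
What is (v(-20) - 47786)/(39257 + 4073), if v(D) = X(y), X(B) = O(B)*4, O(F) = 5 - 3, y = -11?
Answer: -23889/21665 ≈ -1.1027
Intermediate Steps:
O(F) = 2
X(B) = 8 (X(B) = 2*4 = 8)
v(D) = 8
(v(-20) - 47786)/(39257 + 4073) = (8 - 47786)/(39257 + 4073) = -47778/43330 = -47778*1/43330 = -23889/21665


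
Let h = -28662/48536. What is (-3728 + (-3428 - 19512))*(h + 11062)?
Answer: -1789678046095/6067 ≈ -2.9499e+8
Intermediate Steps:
h = -14331/24268 (h = -28662*1/48536 = -14331/24268 ≈ -0.59053)
(-3728 + (-3428 - 19512))*(h + 11062) = (-3728 + (-3428 - 19512))*(-14331/24268 + 11062) = (-3728 - 22940)*(268438285/24268) = -26668*268438285/24268 = -1789678046095/6067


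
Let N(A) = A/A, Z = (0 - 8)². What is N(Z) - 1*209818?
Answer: -209817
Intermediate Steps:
Z = 64 (Z = (-8)² = 64)
N(A) = 1
N(Z) - 1*209818 = 1 - 1*209818 = 1 - 209818 = -209817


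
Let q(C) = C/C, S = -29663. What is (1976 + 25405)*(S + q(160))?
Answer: -812175222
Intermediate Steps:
q(C) = 1
(1976 + 25405)*(S + q(160)) = (1976 + 25405)*(-29663 + 1) = 27381*(-29662) = -812175222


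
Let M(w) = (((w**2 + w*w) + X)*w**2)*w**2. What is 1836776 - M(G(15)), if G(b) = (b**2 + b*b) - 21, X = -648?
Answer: -12445389964011778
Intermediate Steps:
G(b) = -21 + 2*b**2 (G(b) = (b**2 + b**2) - 21 = 2*b**2 - 21 = -21 + 2*b**2)
M(w) = w**4*(-648 + 2*w**2) (M(w) = (((w**2 + w*w) - 648)*w**2)*w**2 = (((w**2 + w**2) - 648)*w**2)*w**2 = ((2*w**2 - 648)*w**2)*w**2 = ((-648 + 2*w**2)*w**2)*w**2 = (w**2*(-648 + 2*w**2))*w**2 = w**4*(-648 + 2*w**2))
1836776 - M(G(15)) = 1836776 - 2*(-21 + 2*15**2)**4*(-324 + (-21 + 2*15**2)**2) = 1836776 - 2*(-21 + 2*225)**4*(-324 + (-21 + 2*225)**2) = 1836776 - 2*(-21 + 450)**4*(-324 + (-21 + 450)**2) = 1836776 - 2*429**4*(-324 + 429**2) = 1836776 - 2*33871089681*(-324 + 184041) = 1836776 - 2*33871089681*183717 = 1836776 - 1*12445389965848554 = 1836776 - 12445389965848554 = -12445389964011778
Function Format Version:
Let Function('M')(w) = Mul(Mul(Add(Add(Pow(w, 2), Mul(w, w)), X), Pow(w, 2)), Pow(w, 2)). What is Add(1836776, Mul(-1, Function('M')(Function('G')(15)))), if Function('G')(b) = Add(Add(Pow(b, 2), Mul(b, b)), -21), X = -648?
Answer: -12445389964011778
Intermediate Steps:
Function('G')(b) = Add(-21, Mul(2, Pow(b, 2))) (Function('G')(b) = Add(Add(Pow(b, 2), Pow(b, 2)), -21) = Add(Mul(2, Pow(b, 2)), -21) = Add(-21, Mul(2, Pow(b, 2))))
Function('M')(w) = Mul(Pow(w, 4), Add(-648, Mul(2, Pow(w, 2)))) (Function('M')(w) = Mul(Mul(Add(Add(Pow(w, 2), Mul(w, w)), -648), Pow(w, 2)), Pow(w, 2)) = Mul(Mul(Add(Add(Pow(w, 2), Pow(w, 2)), -648), Pow(w, 2)), Pow(w, 2)) = Mul(Mul(Add(Mul(2, Pow(w, 2)), -648), Pow(w, 2)), Pow(w, 2)) = Mul(Mul(Add(-648, Mul(2, Pow(w, 2))), Pow(w, 2)), Pow(w, 2)) = Mul(Mul(Pow(w, 2), Add(-648, Mul(2, Pow(w, 2)))), Pow(w, 2)) = Mul(Pow(w, 4), Add(-648, Mul(2, Pow(w, 2)))))
Add(1836776, Mul(-1, Function('M')(Function('G')(15)))) = Add(1836776, Mul(-1, Mul(2, Pow(Add(-21, Mul(2, Pow(15, 2))), 4), Add(-324, Pow(Add(-21, Mul(2, Pow(15, 2))), 2))))) = Add(1836776, Mul(-1, Mul(2, Pow(Add(-21, Mul(2, 225)), 4), Add(-324, Pow(Add(-21, Mul(2, 225)), 2))))) = Add(1836776, Mul(-1, Mul(2, Pow(Add(-21, 450), 4), Add(-324, Pow(Add(-21, 450), 2))))) = Add(1836776, Mul(-1, Mul(2, Pow(429, 4), Add(-324, Pow(429, 2))))) = Add(1836776, Mul(-1, Mul(2, 33871089681, Add(-324, 184041)))) = Add(1836776, Mul(-1, Mul(2, 33871089681, 183717))) = Add(1836776, Mul(-1, 12445389965848554)) = Add(1836776, -12445389965848554) = -12445389964011778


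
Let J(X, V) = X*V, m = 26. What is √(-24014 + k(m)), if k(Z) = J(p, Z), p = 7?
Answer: 6*I*√662 ≈ 154.38*I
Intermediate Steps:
J(X, V) = V*X
k(Z) = 7*Z (k(Z) = Z*7 = 7*Z)
√(-24014 + k(m)) = √(-24014 + 7*26) = √(-24014 + 182) = √(-23832) = 6*I*√662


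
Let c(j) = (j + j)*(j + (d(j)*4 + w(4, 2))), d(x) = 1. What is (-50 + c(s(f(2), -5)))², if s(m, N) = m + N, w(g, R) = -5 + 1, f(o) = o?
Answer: 1024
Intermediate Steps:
w(g, R) = -4
s(m, N) = N + m
c(j) = 2*j² (c(j) = (j + j)*(j + (1*4 - 4)) = (2*j)*(j + (4 - 4)) = (2*j)*(j + 0) = (2*j)*j = 2*j²)
(-50 + c(s(f(2), -5)))² = (-50 + 2*(-5 + 2)²)² = (-50 + 2*(-3)²)² = (-50 + 2*9)² = (-50 + 18)² = (-32)² = 1024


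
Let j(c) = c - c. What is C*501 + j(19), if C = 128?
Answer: 64128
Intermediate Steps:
j(c) = 0
C*501 + j(19) = 128*501 + 0 = 64128 + 0 = 64128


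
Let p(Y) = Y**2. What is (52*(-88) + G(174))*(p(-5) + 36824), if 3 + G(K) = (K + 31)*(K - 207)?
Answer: -418015056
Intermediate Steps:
G(K) = -3 + (-207 + K)*(31 + K) (G(K) = -3 + (K + 31)*(K - 207) = -3 + (31 + K)*(-207 + K) = -3 + (-207 + K)*(31 + K))
(52*(-88) + G(174))*(p(-5) + 36824) = (52*(-88) + (-6420 + 174**2 - 176*174))*((-5)**2 + 36824) = (-4576 + (-6420 + 30276 - 30624))*(25 + 36824) = (-4576 - 6768)*36849 = -11344*36849 = -418015056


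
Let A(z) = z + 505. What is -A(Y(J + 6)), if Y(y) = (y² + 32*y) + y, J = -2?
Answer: -653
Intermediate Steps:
Y(y) = y² + 33*y
A(z) = 505 + z
-A(Y(J + 6)) = -(505 + (-2 + 6)*(33 + (-2 + 6))) = -(505 + 4*(33 + 4)) = -(505 + 4*37) = -(505 + 148) = -1*653 = -653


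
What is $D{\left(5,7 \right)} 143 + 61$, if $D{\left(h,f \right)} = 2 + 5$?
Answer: $1062$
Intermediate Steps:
$D{\left(h,f \right)} = 7$
$D{\left(5,7 \right)} 143 + 61 = 7 \cdot 143 + 61 = 1001 + 61 = 1062$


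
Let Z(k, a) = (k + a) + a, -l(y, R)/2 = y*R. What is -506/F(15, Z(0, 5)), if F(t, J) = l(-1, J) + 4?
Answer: -253/12 ≈ -21.083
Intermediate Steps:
l(y, R) = -2*R*y (l(y, R) = -2*y*R = -2*R*y)
Z(k, a) = k + 2*a (Z(k, a) = (a + k) + a = k + 2*a)
F(t, J) = 4 + 2*J (F(t, J) = -2*J*(-1) + 4 = 2*J + 4 = 4 + 2*J)
-506/F(15, Z(0, 5)) = -506/(4 + 2*(0 + 2*5)) = -506/(4 + 2*(0 + 10)) = -506/(4 + 2*10) = -506/(4 + 20) = -506/24 = -506*1/24 = -253/12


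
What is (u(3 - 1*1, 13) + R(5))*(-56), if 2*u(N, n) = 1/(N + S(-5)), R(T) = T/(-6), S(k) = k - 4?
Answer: 152/3 ≈ 50.667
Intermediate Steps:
S(k) = -4 + k
R(T) = -T/6 (R(T) = T*(-⅙) = -T/6)
u(N, n) = 1/(2*(-9 + N)) (u(N, n) = 1/(2*(N + (-4 - 5))) = 1/(2*(N - 9)) = 1/(2*(-9 + N)))
(u(3 - 1*1, 13) + R(5))*(-56) = (1/(2*(-9 + (3 - 1*1))) - ⅙*5)*(-56) = (1/(2*(-9 + (3 - 1))) - ⅚)*(-56) = (1/(2*(-9 + 2)) - ⅚)*(-56) = ((½)/(-7) - ⅚)*(-56) = ((½)*(-⅐) - ⅚)*(-56) = (-1/14 - ⅚)*(-56) = -19/21*(-56) = 152/3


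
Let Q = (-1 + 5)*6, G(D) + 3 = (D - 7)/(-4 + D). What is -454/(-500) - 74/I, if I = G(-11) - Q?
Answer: 121783/32250 ≈ 3.7762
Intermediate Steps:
G(D) = -3 + (-7 + D)/(-4 + D) (G(D) = -3 + (D - 7)/(-4 + D) = -3 + (-7 + D)/(-4 + D))
Q = 24 (Q = 4*6 = 24)
I = -129/5 (I = (5 - 2*(-11))/(-4 - 11) - 1*24 = (5 + 22)/(-15) - 24 = -1/15*27 - 24 = -9/5 - 24 = -129/5 ≈ -25.800)
-454/(-500) - 74/I = -454/(-500) - 74/(-129/5) = -454*(-1/500) - 74*(-5/129) = 227/250 + 370/129 = 121783/32250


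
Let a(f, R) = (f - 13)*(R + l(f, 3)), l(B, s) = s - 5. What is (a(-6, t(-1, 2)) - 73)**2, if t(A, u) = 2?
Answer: 5329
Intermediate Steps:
l(B, s) = -5 + s
a(f, R) = (-13 + f)*(-2 + R) (a(f, R) = (f - 13)*(R + (-5 + 3)) = (-13 + f)*(R - 2) = (-13 + f)*(-2 + R))
(a(-6, t(-1, 2)) - 73)**2 = ((26 - 13*2 - 2*(-6) + 2*(-6)) - 73)**2 = ((26 - 26 + 12 - 12) - 73)**2 = (0 - 73)**2 = (-73)**2 = 5329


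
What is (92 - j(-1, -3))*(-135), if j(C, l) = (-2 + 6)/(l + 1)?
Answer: -12690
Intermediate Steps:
j(C, l) = 4/(1 + l)
(92 - j(-1, -3))*(-135) = (92 - 4/(1 - 3))*(-135) = (92 - 4/(-2))*(-135) = (92 - 4*(-1)/2)*(-135) = (92 - 1*(-2))*(-135) = (92 + 2)*(-135) = 94*(-135) = -12690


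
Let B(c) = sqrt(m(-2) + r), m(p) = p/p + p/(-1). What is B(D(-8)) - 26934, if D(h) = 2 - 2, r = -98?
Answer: -26934 + I*sqrt(95) ≈ -26934.0 + 9.7468*I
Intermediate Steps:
m(p) = 1 - p (m(p) = 1 + p*(-1) = 1 - p)
D(h) = 0
B(c) = I*sqrt(95) (B(c) = sqrt((1 - 1*(-2)) - 98) = sqrt((1 + 2) - 98) = sqrt(3 - 98) = sqrt(-95) = I*sqrt(95))
B(D(-8)) - 26934 = I*sqrt(95) - 26934 = -26934 + I*sqrt(95)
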